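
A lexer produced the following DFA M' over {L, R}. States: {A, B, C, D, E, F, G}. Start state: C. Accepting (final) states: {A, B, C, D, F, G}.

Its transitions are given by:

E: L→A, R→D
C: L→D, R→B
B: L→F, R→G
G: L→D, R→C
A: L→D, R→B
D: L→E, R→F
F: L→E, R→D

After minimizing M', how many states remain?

3

Start with accepting vs non-accepting: {A,B,C,D,F,G} | {E}.
Split {A,B,C,D,F,G} by δ(·,L) → {A,B,C,G} and {D,F}.
No further refinement is possible. Final partition (3 blocks): {A,B,C,G} | {E} | {D,F}.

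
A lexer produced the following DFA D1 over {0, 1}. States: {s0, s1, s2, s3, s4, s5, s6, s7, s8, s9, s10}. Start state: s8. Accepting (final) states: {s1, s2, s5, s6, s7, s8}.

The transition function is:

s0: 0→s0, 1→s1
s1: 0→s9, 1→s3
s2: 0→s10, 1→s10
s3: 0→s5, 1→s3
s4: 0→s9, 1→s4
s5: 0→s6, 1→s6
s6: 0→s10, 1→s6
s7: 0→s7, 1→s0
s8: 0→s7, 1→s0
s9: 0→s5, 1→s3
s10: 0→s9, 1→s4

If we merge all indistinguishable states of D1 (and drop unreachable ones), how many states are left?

First remove the unreachable states {s2}; 10 states remain.
Initial partition by acceptance: {s1,s5,s6,s7,s8} | {s0,s3,s4,s9,s10}.
Split {s1,s5,s6,s7,s8} by δ(·,0) → {s5,s7,s8} and {s1,s6}.
Split {s5,s7,s8} by δ(·,0) → {s7,s8} and {s5}.
Split {s0,s3,s4,s9,s10} by δ(·,0) → {s0,s4,s10} and {s3,s9}.
Refine {s0,s4,s10} on symbol 0: members go to different blocks, giving {s4,s10} and {s0}.
Refine {s1,s6} on symbol 0: members go to different blocks, giving {s1} and {s6}.
Stable partition: {s7,s8} | {s4,s10} | {s1} | {s5} | {s3,s9} | {s0} | {s6} — 7 equivalence classes.

7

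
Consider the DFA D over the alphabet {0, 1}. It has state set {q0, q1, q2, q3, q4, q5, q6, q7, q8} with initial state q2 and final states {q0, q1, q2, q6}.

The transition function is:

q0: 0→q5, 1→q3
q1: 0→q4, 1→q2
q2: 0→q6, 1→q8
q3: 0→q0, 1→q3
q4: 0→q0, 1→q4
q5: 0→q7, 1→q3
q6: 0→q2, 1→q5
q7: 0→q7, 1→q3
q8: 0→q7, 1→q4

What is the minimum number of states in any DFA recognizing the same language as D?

4

Reachable states from the start: {q0,q2,q3,q4,q5,q6,q7,q8}. Unreachable: {q1} — drop them.
Initial partition by acceptance: {q0,q2,q6} | {q3,q4,q5,q7,q8}.
Refine {q0,q2,q6} on symbol 0: members go to different blocks, giving {q2,q6} and {q0}.
Split {q3,q4,q5,q7,q8} by δ(·,0) → {q5,q7,q8} and {q3,q4}.
No further refinement is possible. Final partition (4 blocks): {q2,q6} | {q5,q7,q8} | {q0} | {q3,q4}.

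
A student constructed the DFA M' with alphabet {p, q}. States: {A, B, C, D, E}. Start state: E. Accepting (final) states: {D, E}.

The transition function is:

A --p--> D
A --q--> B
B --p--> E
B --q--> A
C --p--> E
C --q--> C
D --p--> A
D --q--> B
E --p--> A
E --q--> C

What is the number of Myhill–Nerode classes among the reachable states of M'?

2

All states are reachable from the start state.
P0 = {D,E} | {A,B,C}.
The partition is now stable with 2 blocks: {D,E} | {A,B,C}.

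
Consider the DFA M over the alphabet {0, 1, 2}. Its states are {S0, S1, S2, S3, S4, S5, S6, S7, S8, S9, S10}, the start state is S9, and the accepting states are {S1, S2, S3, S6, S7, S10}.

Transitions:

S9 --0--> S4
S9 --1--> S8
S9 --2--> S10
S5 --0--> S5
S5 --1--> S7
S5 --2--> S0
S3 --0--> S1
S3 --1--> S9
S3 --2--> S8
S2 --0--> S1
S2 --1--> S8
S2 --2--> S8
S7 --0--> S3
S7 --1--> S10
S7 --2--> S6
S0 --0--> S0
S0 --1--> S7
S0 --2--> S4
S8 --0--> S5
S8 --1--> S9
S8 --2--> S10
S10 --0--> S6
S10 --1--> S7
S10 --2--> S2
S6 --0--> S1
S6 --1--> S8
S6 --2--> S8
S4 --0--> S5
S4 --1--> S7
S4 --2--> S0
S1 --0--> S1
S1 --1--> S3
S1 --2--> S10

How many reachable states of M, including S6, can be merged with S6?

3

Every state is reachable, so we keep all 11.
Initial partition by acceptance: {S1,S2,S3,S6,S7,S10} | {S0,S4,S5,S8,S9}.
On input 1, block {S1,S2,S3,S6,S7,S10} splits into {S1,S7,S10} and {S2,S3,S6}.
On input 0, block {S1,S7,S10} splits into {S7,S10} and {S1}.
On input 1, block {S0,S4,S5,S8,S9} splits into {S0,S4,S5} and {S8,S9}.
No further refinement is possible. Final partition (5 blocks): {S7,S10} | {S0,S4,S5} | {S2,S3,S6} | {S1} | {S8,S9}.
The equivalence class containing S6 is {S2,S3,S6}, of size 3.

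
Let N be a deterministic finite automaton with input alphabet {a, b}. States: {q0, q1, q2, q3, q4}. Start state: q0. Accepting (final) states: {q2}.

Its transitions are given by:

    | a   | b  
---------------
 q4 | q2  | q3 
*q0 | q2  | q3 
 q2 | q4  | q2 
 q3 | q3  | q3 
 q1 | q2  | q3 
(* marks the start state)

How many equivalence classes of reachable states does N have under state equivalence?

3

Reachable states from the start: {q0,q2,q3,q4}. Unreachable: {q1} — drop them.
P0 = {q2} | {q0,q3,q4}.
On input a, block {q0,q3,q4} splits into {q0,q4} and {q3}.
Stable partition: {q2} | {q0,q4} | {q3} — 3 equivalence classes.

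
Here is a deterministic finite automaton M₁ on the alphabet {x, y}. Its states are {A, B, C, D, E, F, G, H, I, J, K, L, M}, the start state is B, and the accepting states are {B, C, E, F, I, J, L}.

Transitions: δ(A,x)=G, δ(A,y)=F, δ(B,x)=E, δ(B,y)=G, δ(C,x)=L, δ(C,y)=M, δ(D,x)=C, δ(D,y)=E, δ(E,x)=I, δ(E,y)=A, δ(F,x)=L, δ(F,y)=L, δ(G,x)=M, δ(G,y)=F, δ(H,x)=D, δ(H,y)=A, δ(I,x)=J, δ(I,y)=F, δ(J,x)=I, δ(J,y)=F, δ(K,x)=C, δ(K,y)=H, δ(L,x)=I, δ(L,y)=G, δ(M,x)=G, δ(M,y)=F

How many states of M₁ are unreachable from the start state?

4

Starting at B and following transitions, the reachable set is {A, B, E, F, G, I, J, L, M}. That leaves C, D, H, K unreachable — 4 in total.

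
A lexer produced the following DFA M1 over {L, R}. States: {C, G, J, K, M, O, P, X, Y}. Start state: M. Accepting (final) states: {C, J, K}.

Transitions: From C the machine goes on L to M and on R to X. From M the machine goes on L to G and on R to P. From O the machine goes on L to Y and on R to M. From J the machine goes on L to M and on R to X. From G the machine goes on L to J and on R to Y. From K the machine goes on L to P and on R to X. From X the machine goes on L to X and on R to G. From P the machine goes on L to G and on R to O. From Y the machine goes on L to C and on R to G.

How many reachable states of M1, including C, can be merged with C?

2

First remove the unreachable states {K}; 8 states remain.
P0 = {C,J} | {G,M,O,P,X,Y}.
On input L, block {G,M,O,P,X,Y} splits into {M,O,P,X} and {G,Y}.
Split {M,O,P,X} by δ(·,L) → {M,O,P} and {X}.
No further refinement is possible. Final partition (4 blocks): {C,J} | {M,O,P} | {G,Y} | {X}.
State C belongs to the block {C,J}, which has 2 states.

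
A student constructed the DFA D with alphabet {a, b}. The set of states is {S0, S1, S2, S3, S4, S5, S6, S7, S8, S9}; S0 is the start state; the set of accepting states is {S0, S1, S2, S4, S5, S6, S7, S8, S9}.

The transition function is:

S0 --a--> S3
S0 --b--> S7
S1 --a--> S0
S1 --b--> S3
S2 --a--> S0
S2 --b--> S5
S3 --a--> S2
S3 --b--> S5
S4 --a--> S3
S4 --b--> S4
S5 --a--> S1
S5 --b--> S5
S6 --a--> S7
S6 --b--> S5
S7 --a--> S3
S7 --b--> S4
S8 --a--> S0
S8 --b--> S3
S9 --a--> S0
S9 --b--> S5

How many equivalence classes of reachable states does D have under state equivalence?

States {S6,S8,S9} cannot be reached from the start state, so discard them.
P0 = {S0,S1,S2,S4,S5,S7} | {S3}.
On input a, block {S0,S1,S2,S4,S5,S7} splits into {S0,S4,S7} and {S1,S2,S5}.
Split {S1,S2,S5} by δ(·,a) → {S1,S2} and {S5}.
Split {S1,S2} by δ(·,b) → {S1} and {S2}.
The partition is now stable with 5 blocks: {S0,S4,S7} | {S3} | {S1} | {S5} | {S2}.

5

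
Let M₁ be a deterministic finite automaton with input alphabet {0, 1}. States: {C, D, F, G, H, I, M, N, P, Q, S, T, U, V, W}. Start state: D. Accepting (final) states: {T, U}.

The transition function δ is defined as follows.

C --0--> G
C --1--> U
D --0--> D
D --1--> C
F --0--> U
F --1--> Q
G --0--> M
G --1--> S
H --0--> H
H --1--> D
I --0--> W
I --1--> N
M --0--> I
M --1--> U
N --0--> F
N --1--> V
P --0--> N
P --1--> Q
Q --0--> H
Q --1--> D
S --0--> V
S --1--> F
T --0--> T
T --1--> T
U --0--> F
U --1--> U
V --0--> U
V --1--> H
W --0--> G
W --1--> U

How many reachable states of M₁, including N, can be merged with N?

2

States {P,T} cannot be reached from the start state, so discard them.
Initial partition by acceptance: {U} | {C,D,F,G,H,I,M,N,Q,S,V,W}.
On input 0, block {C,D,F,G,H,I,M,N,Q,S,V,W} splits into {C,D,G,H,I,M,N,Q,S,W} and {F,V}.
Refine {C,D,G,H,I,M,N,Q,S,W} on symbol 0: members go to different blocks, giving {C,D,G,H,I,M,Q,W} and {N,S}.
On input 1, block {C,D,G,H,I,M,Q,W} splits into {D,H,Q} and {C,M,W} and {G,I}.
Refine {D,H,Q} on symbol 1: members go to different blocks, giving {H,Q} and {D}.
The partition is now stable with 7 blocks: {U} | {H,Q} | {F,V} | {N,S} | {C,M,W} | {G,I} | {D}.
The equivalence class containing N is {N,S}, of size 2.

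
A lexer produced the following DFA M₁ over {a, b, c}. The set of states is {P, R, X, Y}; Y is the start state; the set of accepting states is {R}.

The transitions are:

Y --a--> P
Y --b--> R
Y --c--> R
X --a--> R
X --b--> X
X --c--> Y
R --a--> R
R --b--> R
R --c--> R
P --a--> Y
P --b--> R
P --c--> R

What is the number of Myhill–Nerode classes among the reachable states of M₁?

States {X} cannot be reached from the start state, so discard them.
Start with accepting vs non-accepting: {R} | {P,Y}.
The partition is now stable with 2 blocks: {R} | {P,Y}.

2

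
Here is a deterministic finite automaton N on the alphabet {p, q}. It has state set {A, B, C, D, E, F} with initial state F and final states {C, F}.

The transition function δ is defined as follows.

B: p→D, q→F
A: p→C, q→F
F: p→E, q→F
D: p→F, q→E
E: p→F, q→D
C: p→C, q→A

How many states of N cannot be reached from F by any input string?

BFS from F reaches {D, E, F}; the 3 state(s) A, B, C are never visited.

3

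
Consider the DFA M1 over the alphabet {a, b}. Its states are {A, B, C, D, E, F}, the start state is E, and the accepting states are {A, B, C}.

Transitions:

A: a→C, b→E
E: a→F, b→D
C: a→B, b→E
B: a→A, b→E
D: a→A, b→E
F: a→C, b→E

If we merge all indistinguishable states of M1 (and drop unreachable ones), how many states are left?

Every state is reachable, so we keep all 6.
Initial partition by acceptance: {A,B,C} | {D,E,F}.
On input a, block {D,E,F} splits into {D,F} and {E}.
No further refinement is possible. Final partition (3 blocks): {A,B,C} | {D,F} | {E}.

3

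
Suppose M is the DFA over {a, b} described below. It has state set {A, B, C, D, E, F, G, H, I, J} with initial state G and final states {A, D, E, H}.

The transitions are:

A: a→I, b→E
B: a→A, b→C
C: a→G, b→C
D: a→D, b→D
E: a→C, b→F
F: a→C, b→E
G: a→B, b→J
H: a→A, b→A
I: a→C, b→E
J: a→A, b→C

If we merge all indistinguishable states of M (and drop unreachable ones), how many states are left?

Reachable states from the start: {A,B,C,E,F,G,I,J}. Unreachable: {D,H} — drop them.
Start with accepting vs non-accepting: {A,E} | {B,C,F,G,I,J}.
On input b, block {A,E} splits into {A} and {E}.
On input a, block {B,C,F,G,I,J} splits into {C,F,G,I} and {B,J}.
On input a, block {C,F,G,I} splits into {C,F,I} and {G}.
Refine {C,F,I} on symbol a: members go to different blocks, giving {F,I} and {C}.
Stable partition: {A} | {F,I} | {E} | {B,J} | {G} | {C} — 6 equivalence classes.

6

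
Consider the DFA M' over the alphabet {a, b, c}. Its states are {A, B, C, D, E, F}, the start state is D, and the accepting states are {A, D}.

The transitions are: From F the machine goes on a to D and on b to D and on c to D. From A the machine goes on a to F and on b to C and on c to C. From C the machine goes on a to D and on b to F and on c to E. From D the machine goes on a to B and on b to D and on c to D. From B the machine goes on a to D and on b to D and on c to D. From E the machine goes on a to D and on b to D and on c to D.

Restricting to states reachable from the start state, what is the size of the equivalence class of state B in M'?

1

Reachable states from the start: {B,D}. Unreachable: {A,C,E,F} — drop them.
Start with accepting vs non-accepting: {D} | {B}.
Stable partition: {D} | {B} — 2 equivalence classes.
State B belongs to the block {B}, which has 1 states.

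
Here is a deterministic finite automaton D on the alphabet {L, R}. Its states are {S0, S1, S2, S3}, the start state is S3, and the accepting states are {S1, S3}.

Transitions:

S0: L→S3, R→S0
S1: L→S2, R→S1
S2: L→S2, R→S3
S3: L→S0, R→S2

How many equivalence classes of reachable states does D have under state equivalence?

Reachable states from the start: {S0,S2,S3}. Unreachable: {S1} — drop them.
Start with accepting vs non-accepting: {S3} | {S0,S2}.
On input L, block {S0,S2} splits into {S0} and {S2}.
No further refinement is possible. Final partition (3 blocks): {S3} | {S0} | {S2}.

3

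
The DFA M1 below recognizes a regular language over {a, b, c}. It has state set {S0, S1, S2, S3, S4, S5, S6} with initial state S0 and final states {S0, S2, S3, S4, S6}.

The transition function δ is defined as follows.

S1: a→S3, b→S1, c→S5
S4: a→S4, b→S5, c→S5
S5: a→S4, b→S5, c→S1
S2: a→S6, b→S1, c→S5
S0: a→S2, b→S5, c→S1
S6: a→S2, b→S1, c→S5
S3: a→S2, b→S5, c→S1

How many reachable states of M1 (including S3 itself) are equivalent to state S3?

Every state is reachable, so we keep all 7.
Start with accepting vs non-accepting: {S0,S2,S3,S4,S6} | {S1,S5}.
No further refinement is possible. Final partition (2 blocks): {S0,S2,S3,S4,S6} | {S1,S5}.
The equivalence class containing S3 is {S0,S2,S3,S4,S6}, of size 5.

5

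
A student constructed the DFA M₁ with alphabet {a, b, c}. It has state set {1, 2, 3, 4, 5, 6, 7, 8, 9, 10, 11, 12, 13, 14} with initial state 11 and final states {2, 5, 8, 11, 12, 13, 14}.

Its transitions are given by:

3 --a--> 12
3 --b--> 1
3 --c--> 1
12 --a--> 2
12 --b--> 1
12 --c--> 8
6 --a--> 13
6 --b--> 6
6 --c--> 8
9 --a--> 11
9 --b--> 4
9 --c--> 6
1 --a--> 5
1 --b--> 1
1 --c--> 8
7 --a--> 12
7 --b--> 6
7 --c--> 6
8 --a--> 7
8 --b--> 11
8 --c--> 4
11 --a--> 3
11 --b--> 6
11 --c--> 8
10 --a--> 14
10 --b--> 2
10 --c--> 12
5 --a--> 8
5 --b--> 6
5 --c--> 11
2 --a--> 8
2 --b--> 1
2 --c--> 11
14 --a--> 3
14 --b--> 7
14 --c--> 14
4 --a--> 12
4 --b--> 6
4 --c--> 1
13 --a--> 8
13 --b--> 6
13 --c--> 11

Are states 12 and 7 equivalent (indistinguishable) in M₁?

No

Reachable states from the start: {1,2,3,4,5,6,7,8,11,12,13}. Unreachable: {9,10,14} — drop them.
Start with accepting vs non-accepting: {2,5,8,11,12,13} | {1,3,4,6,7}.
On input a, block {2,5,8,11,12,13} splits into {2,5,12,13} and {8,11}.
Refine {2,5,12,13} on symbol a: members go to different blocks, giving {2,5,13} and {12}.
Split {1,3,4,6,7} by δ(·,a) → {3,4,7} and {1,6}.
On input b, block {8,11} splits into {8} and {11}.
Stable partition: {2,5,13} | {3,4,7} | {8} | {12} | {1,6} | {11} — 6 equivalence classes.
12 and 7 end up in different blocks, so they are distinguishable. For instance, the string 'ε' is accepted from only 12.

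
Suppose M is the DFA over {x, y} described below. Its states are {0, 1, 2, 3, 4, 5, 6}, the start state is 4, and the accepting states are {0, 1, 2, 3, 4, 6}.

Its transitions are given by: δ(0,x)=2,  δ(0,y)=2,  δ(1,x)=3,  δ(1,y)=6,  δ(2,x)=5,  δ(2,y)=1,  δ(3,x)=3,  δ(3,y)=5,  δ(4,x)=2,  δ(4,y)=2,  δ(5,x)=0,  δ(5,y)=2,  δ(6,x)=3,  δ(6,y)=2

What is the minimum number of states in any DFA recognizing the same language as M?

Start with accepting vs non-accepting: {0,1,2,3,4,6} | {5}.
Split {0,1,2,3,4,6} by δ(·,x) → {0,1,3,4,6} and {2}.
Refine {0,1,3,4,6} on symbol x: members go to different blocks, giving {1,3,6} and {0,4}.
On input y, block {1,3,6} splits into {1} and {3} and {6}.
The partition is now stable with 6 blocks: {1} | {5} | {2} | {0,4} | {3} | {6}.

6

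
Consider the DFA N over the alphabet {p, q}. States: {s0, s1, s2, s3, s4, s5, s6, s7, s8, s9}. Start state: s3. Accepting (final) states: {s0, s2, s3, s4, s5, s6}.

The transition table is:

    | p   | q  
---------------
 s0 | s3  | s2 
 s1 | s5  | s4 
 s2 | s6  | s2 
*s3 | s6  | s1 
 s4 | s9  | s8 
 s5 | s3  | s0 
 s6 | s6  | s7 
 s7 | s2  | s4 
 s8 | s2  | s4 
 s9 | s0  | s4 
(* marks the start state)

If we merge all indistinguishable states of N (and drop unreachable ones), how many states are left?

4

Initial partition by acceptance: {s0,s2,s3,s4,s5,s6} | {s1,s7,s8,s9}.
Refine {s0,s2,s3,s4,s5,s6} on symbol p: members go to different blocks, giving {s0,s2,s3,s5,s6} and {s4}.
Refine {s0,s2,s3,s5,s6} on symbol q: members go to different blocks, giving {s0,s2,s5} and {s3,s6}.
No further refinement is possible. Final partition (4 blocks): {s0,s2,s5} | {s1,s7,s8,s9} | {s4} | {s3,s6}.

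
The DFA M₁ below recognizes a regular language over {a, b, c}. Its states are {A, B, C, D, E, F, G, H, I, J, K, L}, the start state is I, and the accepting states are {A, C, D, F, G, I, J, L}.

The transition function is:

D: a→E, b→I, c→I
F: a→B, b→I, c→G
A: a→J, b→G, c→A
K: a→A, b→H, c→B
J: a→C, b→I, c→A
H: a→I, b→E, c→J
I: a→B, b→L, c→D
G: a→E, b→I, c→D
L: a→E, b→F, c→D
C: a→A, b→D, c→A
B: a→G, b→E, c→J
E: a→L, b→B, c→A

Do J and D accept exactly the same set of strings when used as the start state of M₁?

No

States {H,K} cannot be reached from the start state, so discard them.
Initial partition by acceptance: {A,C,D,F,G,I,J,L} | {B,E}.
Split {A,C,D,F,G,I,J,L} by δ(·,a) → {D,F,G,I,L} and {A,C,J}.
The partition is now stable with 3 blocks: {D,F,G,I,L} | {B,E} | {A,C,J}.
J and D end up in different blocks, so they are distinguishable. For instance, the string 'a' is accepted from only J.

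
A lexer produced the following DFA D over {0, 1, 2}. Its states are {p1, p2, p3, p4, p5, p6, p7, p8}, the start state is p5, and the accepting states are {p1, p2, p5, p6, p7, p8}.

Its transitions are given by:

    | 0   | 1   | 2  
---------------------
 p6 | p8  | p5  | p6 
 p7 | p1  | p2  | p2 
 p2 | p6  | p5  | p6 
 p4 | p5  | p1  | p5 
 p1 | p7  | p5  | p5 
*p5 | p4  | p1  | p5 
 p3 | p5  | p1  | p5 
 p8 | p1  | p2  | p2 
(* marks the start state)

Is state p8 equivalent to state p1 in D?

No

States {p3} cannot be reached from the start state, so discard them.
Start with accepting vs non-accepting: {p1,p2,p5,p6,p7,p8} | {p4}.
Refine {p1,p2,p5,p6,p7,p8} on symbol 0: members go to different blocks, giving {p1,p2,p6,p7,p8} and {p5}.
Refine {p1,p2,p6,p7,p8} on symbol 1: members go to different blocks, giving {p1,p2,p6} and {p7,p8}.
Refine {p1,p2,p6} on symbol 0: members go to different blocks, giving {p1,p6} and {p2}.
On input 2, block {p1,p6} splits into {p1} and {p6}.
No further refinement is possible. Final partition (6 blocks): {p1} | {p4} | {p5} | {p7,p8} | {p2} | {p6}.
p8 and p1 end up in different blocks, so they are distinguishable. For instance, the string '10' is accepted from only p8.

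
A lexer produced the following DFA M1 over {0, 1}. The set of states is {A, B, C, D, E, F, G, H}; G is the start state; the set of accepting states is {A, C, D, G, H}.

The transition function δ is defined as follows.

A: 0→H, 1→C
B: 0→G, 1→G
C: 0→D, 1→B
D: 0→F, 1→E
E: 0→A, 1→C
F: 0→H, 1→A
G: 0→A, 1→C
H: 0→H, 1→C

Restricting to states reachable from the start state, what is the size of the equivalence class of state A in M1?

3

Initial partition by acceptance: {A,C,D,G,H} | {B,E,F}.
On input 0, block {A,C,D,G,H} splits into {A,C,G,H} and {D}.
On input 0, block {A,C,G,H} splits into {A,G,H} and {C}.
On input 1, block {B,E,F} splits into {B,F} and {E}.
Stable partition: {A,G,H} | {B,F} | {D} | {C} | {E} — 5 equivalence classes.
State A belongs to the block {A,G,H}, which has 3 states.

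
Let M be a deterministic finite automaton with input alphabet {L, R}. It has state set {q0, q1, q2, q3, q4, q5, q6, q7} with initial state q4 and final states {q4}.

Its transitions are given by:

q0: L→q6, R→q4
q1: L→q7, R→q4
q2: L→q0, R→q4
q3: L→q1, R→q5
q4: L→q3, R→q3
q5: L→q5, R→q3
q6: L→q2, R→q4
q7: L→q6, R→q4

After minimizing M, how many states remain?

Every state is reachable, so we keep all 8.
Start with accepting vs non-accepting: {q4} | {q0,q1,q2,q3,q5,q6,q7}.
Split {q0,q1,q2,q3,q5,q6,q7} by δ(·,R) → {q0,q1,q2,q6,q7} and {q3,q5}.
On input L, block {q3,q5} splits into {q3} and {q5}.
No further refinement is possible. Final partition (4 blocks): {q4} | {q0,q1,q2,q6,q7} | {q3} | {q5}.

4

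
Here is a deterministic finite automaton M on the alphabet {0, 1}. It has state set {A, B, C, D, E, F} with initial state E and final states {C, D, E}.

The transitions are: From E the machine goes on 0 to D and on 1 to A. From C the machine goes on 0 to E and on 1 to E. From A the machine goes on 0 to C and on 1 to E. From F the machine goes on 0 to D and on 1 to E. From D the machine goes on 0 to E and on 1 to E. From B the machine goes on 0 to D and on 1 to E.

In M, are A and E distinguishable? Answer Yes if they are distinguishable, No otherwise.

Yes

First remove the unreachable states {B,F}; 4 states remain.
Initial partition by acceptance: {C,D,E} | {A}.
On input 1, block {C,D,E} splits into {C,D} and {E}.
No further refinement is possible. Final partition (3 blocks): {C,D} | {A} | {E}.
A and E end up in different blocks, so they are distinguishable. For instance, the string 'ε' is accepted from only E.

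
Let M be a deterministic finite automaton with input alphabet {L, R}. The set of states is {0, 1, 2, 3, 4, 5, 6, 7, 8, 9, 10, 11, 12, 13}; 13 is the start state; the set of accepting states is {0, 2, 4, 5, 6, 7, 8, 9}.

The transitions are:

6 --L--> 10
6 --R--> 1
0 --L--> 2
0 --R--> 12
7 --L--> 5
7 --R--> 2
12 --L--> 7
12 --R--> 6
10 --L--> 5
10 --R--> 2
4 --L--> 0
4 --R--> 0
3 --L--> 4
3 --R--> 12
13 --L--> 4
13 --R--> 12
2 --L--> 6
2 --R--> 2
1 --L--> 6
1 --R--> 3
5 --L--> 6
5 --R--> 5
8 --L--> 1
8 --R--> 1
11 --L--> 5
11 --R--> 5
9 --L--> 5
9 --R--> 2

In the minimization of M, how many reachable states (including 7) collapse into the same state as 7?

States {8,9,11} cannot be reached from the start state, so discard them.
Initial partition by acceptance: {0,2,4,5,6,7} | {1,3,10,12,13}.
On input L, block {0,2,4,5,6,7} splits into {0,2,4,5,7} and {6}.
Split {0,2,4,5,7} by δ(·,L) → {0,4,7} and {2,5}.
Refine {0,4,7} on symbol L: members go to different blocks, giving {0,7} and {4}.
On input R, block {0,7} splits into {0} and {7}.
Refine {1,3,10,12,13} on symbol L: members go to different blocks, giving {3,13} and {1} and {10} and {12}.
No further refinement is possible. Final partition (9 blocks): {0} | {3,13} | {6} | {2,5} | {4} | {7} | {1} | {10} | {12}.
The equivalence class containing 7 is {7}, of size 1.

1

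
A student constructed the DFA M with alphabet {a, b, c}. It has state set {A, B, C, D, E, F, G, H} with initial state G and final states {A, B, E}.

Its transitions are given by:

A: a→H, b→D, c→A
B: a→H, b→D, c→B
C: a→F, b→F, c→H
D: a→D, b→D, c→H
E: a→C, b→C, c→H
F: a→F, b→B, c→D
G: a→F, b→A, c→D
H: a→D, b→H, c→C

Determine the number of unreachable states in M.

No path from G leads to E; the other 7 states are all reachable.

1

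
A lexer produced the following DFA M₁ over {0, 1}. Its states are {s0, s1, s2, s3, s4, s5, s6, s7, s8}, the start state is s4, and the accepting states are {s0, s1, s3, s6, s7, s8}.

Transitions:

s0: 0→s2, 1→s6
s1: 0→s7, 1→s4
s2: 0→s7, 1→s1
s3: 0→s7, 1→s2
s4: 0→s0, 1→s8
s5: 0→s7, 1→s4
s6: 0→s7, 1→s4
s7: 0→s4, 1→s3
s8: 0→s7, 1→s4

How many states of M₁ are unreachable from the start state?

1

No path from s4 leads to s5; the other 8 states are all reachable.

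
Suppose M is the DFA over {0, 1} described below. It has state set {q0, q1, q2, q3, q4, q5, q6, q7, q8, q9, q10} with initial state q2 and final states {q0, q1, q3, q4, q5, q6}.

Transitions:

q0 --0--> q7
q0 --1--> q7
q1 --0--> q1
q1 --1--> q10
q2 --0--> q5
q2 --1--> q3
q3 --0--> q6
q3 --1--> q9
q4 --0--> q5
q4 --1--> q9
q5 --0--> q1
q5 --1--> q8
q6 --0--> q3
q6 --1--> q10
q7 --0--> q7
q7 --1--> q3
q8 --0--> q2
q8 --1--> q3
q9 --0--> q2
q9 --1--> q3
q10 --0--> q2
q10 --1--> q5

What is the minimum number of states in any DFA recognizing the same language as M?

3

States {q0,q4,q7} cannot be reached from the start state, so discard them.
Initial partition by acceptance: {q1,q3,q5,q6} | {q2,q8,q9,q10}.
On input 0, block {q2,q8,q9,q10} splits into {q8,q9,q10} and {q2}.
The partition is now stable with 3 blocks: {q1,q3,q5,q6} | {q8,q9,q10} | {q2}.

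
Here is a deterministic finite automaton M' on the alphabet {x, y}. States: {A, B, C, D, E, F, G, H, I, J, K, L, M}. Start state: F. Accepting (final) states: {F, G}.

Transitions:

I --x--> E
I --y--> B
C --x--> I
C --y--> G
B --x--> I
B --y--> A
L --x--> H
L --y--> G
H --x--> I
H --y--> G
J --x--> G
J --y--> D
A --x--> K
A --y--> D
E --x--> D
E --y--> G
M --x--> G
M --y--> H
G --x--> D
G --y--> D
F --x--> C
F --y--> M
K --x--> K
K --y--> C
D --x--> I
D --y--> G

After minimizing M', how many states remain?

States {J,L} cannot be reached from the start state, so discard them.
P0 = {F,G} | {A,B,C,D,E,H,I,K,M}.
Split {A,B,C,D,E,H,I,K,M} by δ(·,x) → {A,B,C,D,E,H,I,K} and {M}.
Split {F,G} by δ(·,y) → {F} and {G}.
Split {A,B,C,D,E,H,I,K} by δ(·,y) → {A,B,I,K} and {C,D,E,H}.
On input x, block {A,B,I,K} splits into {A,B,K} and {I}.
On input x, block {A,B,K} splits into {A,K} and {B}.
Split {C,D,E,H} by δ(·,x) → {C,D,H} and {E}.
The partition is now stable with 8 blocks: {F} | {A,K} | {M} | {G} | {C,D,H} | {I} | {B} | {E}.

8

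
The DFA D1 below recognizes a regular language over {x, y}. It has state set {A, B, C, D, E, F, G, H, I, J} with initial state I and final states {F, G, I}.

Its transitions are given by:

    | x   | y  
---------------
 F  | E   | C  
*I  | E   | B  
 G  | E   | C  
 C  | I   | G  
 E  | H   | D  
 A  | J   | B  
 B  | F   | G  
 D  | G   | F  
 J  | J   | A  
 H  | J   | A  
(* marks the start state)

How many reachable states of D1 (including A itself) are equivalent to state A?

Initial partition by acceptance: {F,G,I} | {A,B,C,D,E,H,J}.
Split {A,B,C,D,E,H,J} by δ(·,x) → {A,E,H,J} and {B,C,D}.
Refine {A,E,H,J} on symbol y: members go to different blocks, giving {A,E} and {H,J}.
Stable partition: {F,G,I} | {A,E} | {B,C,D} | {H,J} — 4 equivalence classes.
State A belongs to the block {A,E}, which has 2 states.

2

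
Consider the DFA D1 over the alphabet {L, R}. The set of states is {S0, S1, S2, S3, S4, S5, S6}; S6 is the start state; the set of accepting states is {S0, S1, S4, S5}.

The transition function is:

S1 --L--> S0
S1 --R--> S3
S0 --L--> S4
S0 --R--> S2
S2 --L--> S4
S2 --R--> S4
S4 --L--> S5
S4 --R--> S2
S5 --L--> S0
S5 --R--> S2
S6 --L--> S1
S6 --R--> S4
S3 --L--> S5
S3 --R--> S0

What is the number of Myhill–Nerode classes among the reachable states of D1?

Every state is reachable, so we keep all 7.
P0 = {S0,S1,S4,S5} | {S2,S3,S6}.
The partition is now stable with 2 blocks: {S0,S1,S4,S5} | {S2,S3,S6}.

2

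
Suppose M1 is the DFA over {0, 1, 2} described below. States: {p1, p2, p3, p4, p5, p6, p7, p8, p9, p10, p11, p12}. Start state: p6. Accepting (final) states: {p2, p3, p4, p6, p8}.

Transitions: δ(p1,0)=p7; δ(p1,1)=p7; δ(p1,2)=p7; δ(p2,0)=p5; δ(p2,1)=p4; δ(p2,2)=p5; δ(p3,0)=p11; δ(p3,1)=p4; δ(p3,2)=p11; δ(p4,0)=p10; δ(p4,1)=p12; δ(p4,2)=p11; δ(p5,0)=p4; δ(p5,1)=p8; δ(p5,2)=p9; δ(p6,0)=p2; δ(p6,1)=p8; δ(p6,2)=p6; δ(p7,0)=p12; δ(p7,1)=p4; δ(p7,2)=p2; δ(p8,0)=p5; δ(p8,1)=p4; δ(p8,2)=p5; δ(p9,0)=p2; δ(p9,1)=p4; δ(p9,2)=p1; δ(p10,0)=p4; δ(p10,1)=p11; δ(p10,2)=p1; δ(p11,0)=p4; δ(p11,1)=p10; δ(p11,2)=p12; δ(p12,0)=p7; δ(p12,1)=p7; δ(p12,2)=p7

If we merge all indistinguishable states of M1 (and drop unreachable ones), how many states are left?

First remove the unreachable states {p3}; 11 states remain.
Initial partition by acceptance: {p2,p4,p6,p8} | {p1,p5,p7,p9,p10,p11,p12}.
Split {p2,p4,p6,p8} by δ(·,0) → {p2,p4,p8} and {p6}.
Refine {p2,p4,p8} on symbol 1: members go to different blocks, giving {p2,p8} and {p4}.
On input 0, block {p1,p5,p7,p9,p10,p11,p12} splits into {p1,p7,p12} and {p5,p10,p11} and {p9}.
Split {p1,p7,p12} by δ(·,1) → {p1,p12} and {p7}.
Split {p5,p10,p11} by δ(·,1) → {p10,p11} and {p5}.
Stable partition: {p2,p8} | {p1,p12} | {p6} | {p4} | {p10,p11} | {p9} | {p7} | {p5} — 8 equivalence classes.

8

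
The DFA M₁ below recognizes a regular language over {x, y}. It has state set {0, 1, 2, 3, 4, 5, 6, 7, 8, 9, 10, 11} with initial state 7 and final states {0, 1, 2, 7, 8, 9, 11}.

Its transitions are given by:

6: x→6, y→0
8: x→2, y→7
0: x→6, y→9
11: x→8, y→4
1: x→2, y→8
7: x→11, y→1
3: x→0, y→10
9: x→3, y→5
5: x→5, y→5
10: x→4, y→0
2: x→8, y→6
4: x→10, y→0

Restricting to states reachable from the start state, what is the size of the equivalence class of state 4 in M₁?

3

Initial partition by acceptance: {0,1,2,7,8,9,11} | {3,4,5,6,10}.
On input x, block {0,1,2,7,8,9,11} splits into {1,2,7,8,11} and {0,9}.
Refine {1,2,7,8,11} on symbol y: members go to different blocks, giving {1,7,8} and {2,11}.
On input x, block {3,4,5,6,10} splits into {4,5,6,10} and {3}.
Refine {4,5,6,10} on symbol y: members go to different blocks, giving {4,6,10} and {5}.
Refine {0,9} on symbol x: members go to different blocks, giving {0} and {9}.
Stable partition: {1,7,8} | {4,6,10} | {0} | {2,11} | {3} | {5} | {9} — 7 equivalence classes.
State 4 belongs to the block {4,6,10}, which has 3 states.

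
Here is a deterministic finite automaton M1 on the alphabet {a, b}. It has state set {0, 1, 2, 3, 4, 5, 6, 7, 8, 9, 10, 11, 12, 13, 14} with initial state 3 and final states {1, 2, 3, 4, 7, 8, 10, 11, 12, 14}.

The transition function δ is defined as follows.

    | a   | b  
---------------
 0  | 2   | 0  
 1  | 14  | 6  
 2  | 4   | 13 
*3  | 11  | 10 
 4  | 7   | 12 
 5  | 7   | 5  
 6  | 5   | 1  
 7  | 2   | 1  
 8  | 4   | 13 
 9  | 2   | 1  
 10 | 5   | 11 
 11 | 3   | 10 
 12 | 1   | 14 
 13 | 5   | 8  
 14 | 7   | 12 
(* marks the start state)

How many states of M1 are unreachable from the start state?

BFS from 3 reaches {1, 2, 3, 4, 5, 6, 7, 8, 10, 11, 12, 13, 14}; the 2 state(s) 0, 9 are never visited.

2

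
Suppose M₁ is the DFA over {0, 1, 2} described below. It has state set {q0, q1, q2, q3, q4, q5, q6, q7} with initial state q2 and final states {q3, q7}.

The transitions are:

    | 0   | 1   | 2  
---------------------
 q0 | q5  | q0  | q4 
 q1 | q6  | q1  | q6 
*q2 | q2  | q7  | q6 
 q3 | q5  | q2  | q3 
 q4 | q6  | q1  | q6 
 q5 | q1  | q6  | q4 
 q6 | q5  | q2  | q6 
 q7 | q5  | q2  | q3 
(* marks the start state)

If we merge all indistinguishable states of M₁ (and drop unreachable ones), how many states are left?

5

Reachable states from the start: {q1,q2,q3,q4,q5,q6,q7}. Unreachable: {q0} — drop them.
P0 = {q3,q7} | {q1,q2,q4,q5,q6}.
Split {q1,q2,q4,q5,q6} by δ(·,1) → {q1,q4,q5,q6} and {q2}.
On input 1, block {q1,q4,q5,q6} splits into {q1,q4,q5} and {q6}.
Split {q1,q4,q5} by δ(·,0) → {q1,q4} and {q5}.
The partition is now stable with 5 blocks: {q3,q7} | {q1,q4} | {q2} | {q6} | {q5}.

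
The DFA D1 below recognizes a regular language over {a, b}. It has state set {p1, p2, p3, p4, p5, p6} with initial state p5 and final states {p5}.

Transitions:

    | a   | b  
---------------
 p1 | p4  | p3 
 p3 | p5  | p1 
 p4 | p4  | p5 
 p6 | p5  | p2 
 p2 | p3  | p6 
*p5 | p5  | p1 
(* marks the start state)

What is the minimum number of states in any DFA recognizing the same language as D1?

4

First remove the unreachable states {p2,p6}; 4 states remain.
P0 = {p5} | {p1,p3,p4}.
Split {p1,p3,p4} by δ(·,a) → {p1,p4} and {p3}.
Refine {p1,p4} on symbol b: members go to different blocks, giving {p1} and {p4}.
The partition is now stable with 4 blocks: {p5} | {p1} | {p3} | {p4}.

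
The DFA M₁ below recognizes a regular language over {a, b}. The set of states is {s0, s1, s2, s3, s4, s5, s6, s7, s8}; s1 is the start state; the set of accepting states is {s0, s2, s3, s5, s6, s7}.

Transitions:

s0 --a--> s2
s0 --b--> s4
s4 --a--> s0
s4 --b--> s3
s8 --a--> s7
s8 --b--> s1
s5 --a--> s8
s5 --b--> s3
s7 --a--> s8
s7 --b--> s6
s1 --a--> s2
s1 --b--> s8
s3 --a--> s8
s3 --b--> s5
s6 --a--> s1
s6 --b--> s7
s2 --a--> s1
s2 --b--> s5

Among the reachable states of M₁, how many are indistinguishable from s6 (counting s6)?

5

States {s0,s4} cannot be reached from the start state, so discard them.
Initial partition by acceptance: {s2,s3,s5,s6,s7} | {s1,s8}.
No further refinement is possible. Final partition (2 blocks): {s2,s3,s5,s6,s7} | {s1,s8}.
The equivalence class containing s6 is {s2,s3,s5,s6,s7}, of size 5.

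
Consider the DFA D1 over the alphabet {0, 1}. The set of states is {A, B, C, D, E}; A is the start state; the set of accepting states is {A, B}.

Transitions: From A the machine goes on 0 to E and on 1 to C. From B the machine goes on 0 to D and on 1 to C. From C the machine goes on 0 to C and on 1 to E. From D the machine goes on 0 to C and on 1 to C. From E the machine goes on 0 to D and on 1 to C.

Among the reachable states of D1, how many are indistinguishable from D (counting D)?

Reachable states from the start: {A,C,D,E}. Unreachable: {B} — drop them.
Initial partition by acceptance: {A} | {C,D,E}.
The partition is now stable with 2 blocks: {A} | {C,D,E}.
The equivalence class containing D is {C,D,E}, of size 3.

3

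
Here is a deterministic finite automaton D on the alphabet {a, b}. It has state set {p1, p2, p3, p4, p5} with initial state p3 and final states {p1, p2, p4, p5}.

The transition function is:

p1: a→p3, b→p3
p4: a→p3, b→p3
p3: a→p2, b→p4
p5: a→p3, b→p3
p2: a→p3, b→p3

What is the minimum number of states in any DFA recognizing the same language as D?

2

First remove the unreachable states {p1,p5}; 3 states remain.
Initial partition by acceptance: {p2,p4} | {p3}.
No further refinement is possible. Final partition (2 blocks): {p2,p4} | {p3}.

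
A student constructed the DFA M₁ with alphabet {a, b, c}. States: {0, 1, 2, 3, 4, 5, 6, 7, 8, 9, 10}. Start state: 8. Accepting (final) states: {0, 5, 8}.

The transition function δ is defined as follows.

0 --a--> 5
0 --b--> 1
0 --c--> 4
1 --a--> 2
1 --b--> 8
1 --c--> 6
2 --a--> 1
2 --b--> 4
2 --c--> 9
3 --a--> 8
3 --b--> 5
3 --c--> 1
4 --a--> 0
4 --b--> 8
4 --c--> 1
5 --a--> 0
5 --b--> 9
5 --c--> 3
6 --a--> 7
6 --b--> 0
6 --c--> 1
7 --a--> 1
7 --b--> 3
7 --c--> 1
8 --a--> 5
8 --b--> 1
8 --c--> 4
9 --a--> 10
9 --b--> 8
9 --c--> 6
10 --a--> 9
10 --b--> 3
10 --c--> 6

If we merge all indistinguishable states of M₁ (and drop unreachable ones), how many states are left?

4

Start with accepting vs non-accepting: {0,5,8} | {1,2,3,4,6,7,9,10}.
Refine {1,2,3,4,6,7,9,10} on symbol a: members go to different blocks, giving {1,2,6,7,9,10} and {3,4}.
Refine {1,2,6,7,9,10} on symbol b: members go to different blocks, giving {1,6,9} and {2,7,10}.
Stable partition: {0,5,8} | {1,6,9} | {3,4} | {2,7,10} — 4 equivalence classes.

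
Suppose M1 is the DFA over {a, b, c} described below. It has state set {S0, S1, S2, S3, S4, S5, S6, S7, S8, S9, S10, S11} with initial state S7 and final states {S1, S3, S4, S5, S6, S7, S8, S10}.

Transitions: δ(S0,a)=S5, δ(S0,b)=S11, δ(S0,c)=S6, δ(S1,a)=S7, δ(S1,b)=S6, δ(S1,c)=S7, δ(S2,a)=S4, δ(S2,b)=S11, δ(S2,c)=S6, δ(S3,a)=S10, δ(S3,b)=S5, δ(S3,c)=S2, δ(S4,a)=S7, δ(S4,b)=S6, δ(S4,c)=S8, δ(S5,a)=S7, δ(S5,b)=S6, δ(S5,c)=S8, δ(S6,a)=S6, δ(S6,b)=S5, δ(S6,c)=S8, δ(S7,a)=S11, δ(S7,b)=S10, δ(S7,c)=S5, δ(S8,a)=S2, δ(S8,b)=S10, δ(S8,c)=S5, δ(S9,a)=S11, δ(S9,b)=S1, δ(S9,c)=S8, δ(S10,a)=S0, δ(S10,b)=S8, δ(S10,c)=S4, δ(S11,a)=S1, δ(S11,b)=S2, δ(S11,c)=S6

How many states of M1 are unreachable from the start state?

Starting at S7 and following transitions, the reachable set is {S0, S1, S2, S4, S5, S6, S7, S8, S10, S11}. That leaves S3, S9 unreachable — 2 in total.

2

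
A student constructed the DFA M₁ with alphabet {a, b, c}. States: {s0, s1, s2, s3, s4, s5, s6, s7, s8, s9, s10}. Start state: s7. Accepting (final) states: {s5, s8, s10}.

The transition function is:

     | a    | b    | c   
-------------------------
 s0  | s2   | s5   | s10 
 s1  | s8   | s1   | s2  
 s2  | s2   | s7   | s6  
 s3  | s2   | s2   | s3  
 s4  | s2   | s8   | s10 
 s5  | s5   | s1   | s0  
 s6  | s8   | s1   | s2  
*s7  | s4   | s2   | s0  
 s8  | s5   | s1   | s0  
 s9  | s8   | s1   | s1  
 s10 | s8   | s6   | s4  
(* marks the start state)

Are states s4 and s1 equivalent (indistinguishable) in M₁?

First remove the unreachable states {s3,s9}; 9 states remain.
P0 = {s5,s8,s10} | {s0,s1,s2,s4,s6,s7}.
Refine {s0,s1,s2,s4,s6,s7} on symbol a: members go to different blocks, giving {s0,s2,s4,s7} and {s1,s6}.
Split {s0,s2,s4,s7} by δ(·,b) → {s0,s4} and {s2,s7}.
Refine {s2,s7} on symbol a: members go to different blocks, giving {s2} and {s7}.
No further refinement is possible. Final partition (5 blocks): {s5,s8,s10} | {s0,s4} | {s1,s6} | {s2} | {s7}.
s4 and s1 end up in different blocks, so they are distinguishable. For instance, the string 'a' is accepted from only s1.

No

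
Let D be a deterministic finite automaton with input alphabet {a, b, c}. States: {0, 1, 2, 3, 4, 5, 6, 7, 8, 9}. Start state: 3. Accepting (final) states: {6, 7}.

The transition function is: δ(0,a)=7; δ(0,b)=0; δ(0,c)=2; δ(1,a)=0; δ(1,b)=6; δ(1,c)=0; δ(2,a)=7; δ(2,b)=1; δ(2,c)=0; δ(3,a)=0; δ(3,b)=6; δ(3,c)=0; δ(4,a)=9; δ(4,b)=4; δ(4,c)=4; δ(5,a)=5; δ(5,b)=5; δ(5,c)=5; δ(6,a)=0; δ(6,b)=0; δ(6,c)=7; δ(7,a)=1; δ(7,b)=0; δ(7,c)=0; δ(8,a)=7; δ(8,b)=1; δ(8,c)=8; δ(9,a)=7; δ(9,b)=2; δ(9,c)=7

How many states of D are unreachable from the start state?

BFS from 3 reaches {0, 1, 2, 3, 6, 7}; the 4 state(s) 4, 5, 8, 9 are never visited.

4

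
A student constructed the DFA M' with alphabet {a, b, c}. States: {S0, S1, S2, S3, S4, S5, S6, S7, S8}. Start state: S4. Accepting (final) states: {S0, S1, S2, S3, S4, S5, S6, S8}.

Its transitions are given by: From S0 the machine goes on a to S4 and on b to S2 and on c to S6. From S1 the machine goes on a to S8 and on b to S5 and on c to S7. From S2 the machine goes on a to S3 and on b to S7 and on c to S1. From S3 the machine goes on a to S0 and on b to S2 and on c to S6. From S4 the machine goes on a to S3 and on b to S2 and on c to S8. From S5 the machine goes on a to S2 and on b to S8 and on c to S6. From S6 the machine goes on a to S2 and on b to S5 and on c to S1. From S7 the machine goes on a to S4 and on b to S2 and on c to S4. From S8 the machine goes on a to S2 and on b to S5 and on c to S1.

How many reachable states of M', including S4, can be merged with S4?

Start with accepting vs non-accepting: {S0,S1,S2,S3,S4,S5,S6,S8} | {S7}.
Refine {S0,S1,S2,S3,S4,S5,S6,S8} on symbol b: members go to different blocks, giving {S0,S1,S3,S4,S5,S6,S8} and {S2}.
Refine {S0,S1,S3,S4,S5,S6,S8} on symbol a: members go to different blocks, giving {S0,S1,S3,S4} and {S5,S6,S8}.
On input a, block {S0,S1,S3,S4} splits into {S0,S3,S4} and {S1}.
On input c, block {S5,S6,S8} splits into {S6,S8} and {S5}.
Stable partition: {S0,S3,S4} | {S7} | {S2} | {S6,S8} | {S1} | {S5} — 6 equivalence classes.
State S4 belongs to the block {S0,S3,S4}, which has 3 states.

3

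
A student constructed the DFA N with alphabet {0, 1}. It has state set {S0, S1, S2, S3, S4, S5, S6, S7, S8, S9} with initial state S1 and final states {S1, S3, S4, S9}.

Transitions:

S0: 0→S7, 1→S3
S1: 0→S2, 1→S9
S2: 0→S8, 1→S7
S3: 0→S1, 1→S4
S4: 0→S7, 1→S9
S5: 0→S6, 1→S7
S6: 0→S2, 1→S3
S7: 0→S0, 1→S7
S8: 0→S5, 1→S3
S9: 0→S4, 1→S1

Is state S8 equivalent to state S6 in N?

Yes

Every state is reachable, so we keep all 10.
Initial partition by acceptance: {S1,S3,S4,S9} | {S0,S2,S5,S6,S7,S8}.
Split {S1,S3,S4,S9} by δ(·,0) → {S1,S4} and {S3,S9}.
Refine {S0,S2,S5,S6,S7,S8} on symbol 1: members go to different blocks, giving {S0,S6,S8} and {S2,S5,S7}.
The partition is now stable with 4 blocks: {S1,S4} | {S0,S6,S8} | {S3,S9} | {S2,S5,S7}.
S8 and S6 lie in the same block of the stable partition, so they are equivalent — no string distinguishes them.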